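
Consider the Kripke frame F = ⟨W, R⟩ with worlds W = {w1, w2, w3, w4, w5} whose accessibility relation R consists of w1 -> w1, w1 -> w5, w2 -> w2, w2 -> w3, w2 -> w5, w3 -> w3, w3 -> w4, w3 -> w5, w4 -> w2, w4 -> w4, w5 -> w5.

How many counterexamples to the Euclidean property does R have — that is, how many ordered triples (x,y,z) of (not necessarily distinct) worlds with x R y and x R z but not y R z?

9

Enumerating: (w1,w5,w1), (w2,w3,w2), (w2,w5,w2), (w2,w5,w3), (w3,w4,w3), (w3,w4,w5), (w3,w5,w3), (w3,w5,w4), (w4,w2,w4).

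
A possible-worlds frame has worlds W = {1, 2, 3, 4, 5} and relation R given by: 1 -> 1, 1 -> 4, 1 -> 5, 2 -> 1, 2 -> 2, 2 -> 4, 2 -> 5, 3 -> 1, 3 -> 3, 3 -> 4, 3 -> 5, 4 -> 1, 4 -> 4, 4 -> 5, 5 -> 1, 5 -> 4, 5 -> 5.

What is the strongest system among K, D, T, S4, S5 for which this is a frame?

Serial (axiom D): yes — every world has a successor (e.g. 1 R 1).
Reflexive (axiom T): yes — every world is R-related to itself.
Transitive (axiom 4): yes — every two-step R-path is closed by a direct edge.
Euclidean (axiom 5): no — 2 R 1 and 2 R 2, but not 1 R 2.
So F validates K, D, T, S4; S5 would additionally require R to be Euclidean. The strongest is S4.

S4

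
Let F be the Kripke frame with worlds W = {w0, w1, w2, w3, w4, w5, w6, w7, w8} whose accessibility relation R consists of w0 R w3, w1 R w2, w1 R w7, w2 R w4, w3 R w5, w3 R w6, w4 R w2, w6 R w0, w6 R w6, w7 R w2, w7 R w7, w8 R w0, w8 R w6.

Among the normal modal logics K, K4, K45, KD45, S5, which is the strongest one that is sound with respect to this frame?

K

Transitive (axiom 4): no — w0 R w3 and w3 R w5, but not w0 R w5.
Euclidean (axiom 5): no — w1 R w2 and w1 R w7, but not w2 R w7.
Serial (axiom D): no — w5 has no R-successor.
Reflexive (axiom T): no — w0 is not related to itself.
So F validates K; K4 would additionally require R to be transitive. The strongest is K.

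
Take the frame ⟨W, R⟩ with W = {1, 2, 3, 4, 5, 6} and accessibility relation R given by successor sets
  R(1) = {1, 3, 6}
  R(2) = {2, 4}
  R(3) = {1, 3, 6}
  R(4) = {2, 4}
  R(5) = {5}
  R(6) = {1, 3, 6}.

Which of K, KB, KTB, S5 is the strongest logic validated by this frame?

S5

Symmetric (axiom B): yes — every pair in R has its reverse in R.
Reflexive (axiom T): yes — every world is R-related to itself.
Euclidean (axiom 5): yes — any two successors of a common world are R-related.
So F validates K, KB, KTB, S5. The strongest is S5.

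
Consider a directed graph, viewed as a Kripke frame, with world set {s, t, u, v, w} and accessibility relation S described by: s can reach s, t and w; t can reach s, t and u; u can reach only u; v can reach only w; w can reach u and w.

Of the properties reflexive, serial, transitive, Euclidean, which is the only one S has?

serial

Reflexive: no — v is not related to itself.
Serial: yes — every world has a successor (e.g. s S s).
Transitive: no — s S t and t S u, but not s S u.
Euclidean: no — s S t and s S w, but not t S w.
Only serial holds.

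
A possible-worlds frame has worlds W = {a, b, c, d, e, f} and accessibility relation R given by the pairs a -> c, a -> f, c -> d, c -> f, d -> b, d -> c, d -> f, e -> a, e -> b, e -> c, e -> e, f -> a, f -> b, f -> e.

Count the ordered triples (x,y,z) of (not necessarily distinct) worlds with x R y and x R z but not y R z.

Enumerating: (a,c,c), (a,f,c), (a,f,f), (c,d,d), (c,f,d), (c,f,f), (d,b,b), (d,b,c), (d,b,f), (d,c,b), (d,c,c), (d,f,c), … and 18 more.
Total: 30.

30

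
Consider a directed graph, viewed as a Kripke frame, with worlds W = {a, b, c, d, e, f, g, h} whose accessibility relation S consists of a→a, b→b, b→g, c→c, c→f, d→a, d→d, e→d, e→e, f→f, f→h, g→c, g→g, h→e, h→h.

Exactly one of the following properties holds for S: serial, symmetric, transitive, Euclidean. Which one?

Serial: yes — every world has a successor (e.g. a S a).
Symmetric: no — b S g but not g S b.
Transitive: no — b S g and g S c, but not b S c.
Euclidean: no — b S g and b S b, but not g S b.
Only serial holds.

serial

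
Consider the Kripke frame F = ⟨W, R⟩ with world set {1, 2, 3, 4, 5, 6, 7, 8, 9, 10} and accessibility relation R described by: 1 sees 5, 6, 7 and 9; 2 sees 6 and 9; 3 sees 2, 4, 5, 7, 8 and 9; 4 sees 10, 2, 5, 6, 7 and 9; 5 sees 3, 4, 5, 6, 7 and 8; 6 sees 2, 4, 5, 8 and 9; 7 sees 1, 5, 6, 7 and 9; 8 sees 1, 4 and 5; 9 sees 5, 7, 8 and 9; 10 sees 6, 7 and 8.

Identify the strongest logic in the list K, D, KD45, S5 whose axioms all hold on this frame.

Serial (axiom D): yes — every world has a successor (e.g. 1 R 5).
Euclidean (axiom 5): no — 1 R 5 and 1 R 9, but not 5 R 9.
Transitive (axiom 4): no — 1 R 5 and 5 R 3, but not 1 R 3.
Reflexive (axiom T): no — 1 is not related to itself.
So F validates K, D; KD45 would additionally require R to be Euclidean and transitive. The strongest is D.

D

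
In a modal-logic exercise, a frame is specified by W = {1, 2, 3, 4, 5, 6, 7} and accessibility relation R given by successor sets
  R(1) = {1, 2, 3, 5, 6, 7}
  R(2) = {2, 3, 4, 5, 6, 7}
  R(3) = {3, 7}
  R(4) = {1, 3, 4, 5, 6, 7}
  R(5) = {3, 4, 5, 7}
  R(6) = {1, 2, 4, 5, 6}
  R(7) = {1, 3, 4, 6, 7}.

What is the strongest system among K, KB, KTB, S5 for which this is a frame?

K

Symmetric (axiom B): no — 1 R 2 but not 2 R 1.
Reflexive (axiom T): yes — every world is R-related to itself.
Euclidean (axiom 5): no — 1 R 3 and 1 R 2, but not 3 R 2.
So F validates K; KB would additionally require R to be symmetric. The strongest is K.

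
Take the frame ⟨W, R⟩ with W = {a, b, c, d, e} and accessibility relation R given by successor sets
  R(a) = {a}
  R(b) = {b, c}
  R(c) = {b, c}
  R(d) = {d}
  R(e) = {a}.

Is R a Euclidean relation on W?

Yes

Euclidean: yes — any two successors of a common world are R-related.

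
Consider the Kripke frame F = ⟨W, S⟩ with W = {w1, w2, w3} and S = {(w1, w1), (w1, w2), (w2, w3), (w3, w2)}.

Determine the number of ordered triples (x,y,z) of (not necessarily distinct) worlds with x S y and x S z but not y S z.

Enumerating: (w1,w2,w1), (w1,w2,w2), (w2,w3,w3), (w3,w2,w2).

4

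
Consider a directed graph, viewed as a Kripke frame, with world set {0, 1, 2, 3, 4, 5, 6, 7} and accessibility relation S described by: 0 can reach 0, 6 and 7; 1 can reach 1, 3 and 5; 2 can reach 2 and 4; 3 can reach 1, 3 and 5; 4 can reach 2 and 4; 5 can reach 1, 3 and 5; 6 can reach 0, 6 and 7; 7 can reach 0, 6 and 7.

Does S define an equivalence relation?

Reflexive: yes — every world is S-related to itself.
Symmetric: yes — every pair in S has its reverse in S.
Transitive: yes — every two-step S-path is closed by a direct edge.
So S is an equivalence relation.

Yes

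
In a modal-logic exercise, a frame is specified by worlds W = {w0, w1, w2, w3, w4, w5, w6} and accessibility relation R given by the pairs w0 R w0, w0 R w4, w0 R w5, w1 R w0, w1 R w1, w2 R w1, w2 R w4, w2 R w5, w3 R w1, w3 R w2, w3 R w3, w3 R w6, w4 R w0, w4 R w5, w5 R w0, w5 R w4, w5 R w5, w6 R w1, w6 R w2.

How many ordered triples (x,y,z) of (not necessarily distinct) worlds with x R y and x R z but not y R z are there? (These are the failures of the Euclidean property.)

Enumerating: (w0,w4,w4), (w1,w0,w1), (w2,w1,w4), (w2,w1,w5), (w2,w4,w1), (w2,w4,w4), (w2,w5,w1), (w3,w1,w2), (w3,w1,w3), (w3,w1,w6), (w3,w2,w2), (w3,w2,w3), (w3,w2,w6), (w3,w6,w3), (w3,w6,w6), (w5,w4,w4), (w6,w1,w2), (w6,w2,w2).

18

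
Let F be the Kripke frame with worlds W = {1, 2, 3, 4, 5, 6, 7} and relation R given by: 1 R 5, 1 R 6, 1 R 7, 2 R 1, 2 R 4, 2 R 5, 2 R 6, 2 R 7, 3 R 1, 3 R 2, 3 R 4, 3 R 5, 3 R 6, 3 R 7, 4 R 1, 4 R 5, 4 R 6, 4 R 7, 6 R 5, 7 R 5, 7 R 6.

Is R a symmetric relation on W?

Symmetric: no — 1 R 5 but not 5 R 1.

No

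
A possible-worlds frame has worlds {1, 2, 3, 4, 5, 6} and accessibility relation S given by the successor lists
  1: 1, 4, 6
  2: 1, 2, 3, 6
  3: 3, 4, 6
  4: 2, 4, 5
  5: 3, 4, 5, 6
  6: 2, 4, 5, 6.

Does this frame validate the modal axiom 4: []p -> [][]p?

Axiom 4 corresponds to the accessibility relation being transitive.
Transitive: no — 1 S 4 and 4 S 2, but not 1 S 2.

No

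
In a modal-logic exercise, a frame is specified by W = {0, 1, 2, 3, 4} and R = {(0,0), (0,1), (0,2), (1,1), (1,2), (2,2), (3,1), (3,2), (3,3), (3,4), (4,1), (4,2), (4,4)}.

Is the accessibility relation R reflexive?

Yes

Reflexive: yes — every world is R-related to itself.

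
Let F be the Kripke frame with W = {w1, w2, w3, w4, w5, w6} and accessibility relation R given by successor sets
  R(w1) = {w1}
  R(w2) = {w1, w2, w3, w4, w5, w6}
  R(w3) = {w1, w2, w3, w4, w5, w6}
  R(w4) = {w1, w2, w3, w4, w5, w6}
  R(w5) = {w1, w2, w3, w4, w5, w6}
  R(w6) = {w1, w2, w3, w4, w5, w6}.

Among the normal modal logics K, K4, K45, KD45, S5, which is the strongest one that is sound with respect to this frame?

K4

Transitive (axiom 4): yes — every two-step R-path is closed by a direct edge.
Euclidean (axiom 5): no — w2 R w1 and w2 R w3, but not w1 R w3.
Serial (axiom D): yes — every world has a successor (e.g. w1 R w1).
Reflexive (axiom T): yes — every world is R-related to itself.
So F validates K, K4; K45 would additionally require R to be Euclidean. The strongest is K4.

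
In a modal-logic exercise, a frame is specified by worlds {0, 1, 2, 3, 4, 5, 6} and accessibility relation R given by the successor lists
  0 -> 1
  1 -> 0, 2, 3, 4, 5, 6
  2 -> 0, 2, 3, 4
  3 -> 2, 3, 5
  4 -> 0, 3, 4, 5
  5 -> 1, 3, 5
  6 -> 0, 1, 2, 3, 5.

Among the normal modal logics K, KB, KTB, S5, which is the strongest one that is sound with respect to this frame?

Symmetric (axiom B): no — 1 R 2 but not 2 R 1.
Reflexive (axiom T): no — 0 is not related to itself.
Euclidean (axiom 5): no — 1 R 0 and 1 R 2, but not 0 R 2.
So F validates K; KB would additionally require R to be symmetric. The strongest is K.

K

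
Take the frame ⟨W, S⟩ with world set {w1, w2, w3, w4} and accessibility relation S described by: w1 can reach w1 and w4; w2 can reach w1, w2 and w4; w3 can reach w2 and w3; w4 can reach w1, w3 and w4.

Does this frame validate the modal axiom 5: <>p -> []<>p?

The schema 5 characterises exactly the Euclidean frames.
Euclidean: no — w4 S w1 and w4 S w3, but not w1 S w3.

No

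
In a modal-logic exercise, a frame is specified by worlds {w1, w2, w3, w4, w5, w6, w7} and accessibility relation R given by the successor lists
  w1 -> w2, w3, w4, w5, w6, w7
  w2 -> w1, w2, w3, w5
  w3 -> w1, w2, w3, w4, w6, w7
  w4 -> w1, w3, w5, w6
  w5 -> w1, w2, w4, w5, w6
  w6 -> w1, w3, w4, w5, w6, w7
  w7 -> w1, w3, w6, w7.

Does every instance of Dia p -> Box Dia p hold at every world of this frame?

No

By correspondence theory, 5 is valid on a frame iff R is Euclidean.
Euclidean: no — w1 R w2 and w1 R w4, but not w2 R w4.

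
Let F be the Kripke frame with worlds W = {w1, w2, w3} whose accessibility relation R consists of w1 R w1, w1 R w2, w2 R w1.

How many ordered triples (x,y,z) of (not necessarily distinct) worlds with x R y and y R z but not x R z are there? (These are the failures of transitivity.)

1

Enumerating: (w2,w1,w2).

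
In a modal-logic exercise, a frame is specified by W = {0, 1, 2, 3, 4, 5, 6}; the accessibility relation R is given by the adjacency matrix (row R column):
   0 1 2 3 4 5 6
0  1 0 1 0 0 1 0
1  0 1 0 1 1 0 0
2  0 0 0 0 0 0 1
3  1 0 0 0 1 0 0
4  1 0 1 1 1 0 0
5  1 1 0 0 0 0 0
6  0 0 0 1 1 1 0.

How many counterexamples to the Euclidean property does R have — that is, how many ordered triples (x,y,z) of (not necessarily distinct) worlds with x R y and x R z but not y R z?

Enumerating: (0,2,0), (0,2,2), (0,2,5), (0,5,2), (0,5,5), (1,3,1), (1,3,3), (1,4,1), (2,6,6), (3,0,4), (4,0,3), (4,0,4), … and 14 more.
Total: 26.

26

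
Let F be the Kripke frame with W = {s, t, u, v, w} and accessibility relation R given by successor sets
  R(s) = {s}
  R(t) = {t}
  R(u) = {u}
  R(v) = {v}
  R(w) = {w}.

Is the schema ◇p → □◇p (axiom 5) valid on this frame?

Axiom 5 corresponds to the accessibility relation being Euclidean.
Euclidean: yes — any two successors of a common world are R-related.

Yes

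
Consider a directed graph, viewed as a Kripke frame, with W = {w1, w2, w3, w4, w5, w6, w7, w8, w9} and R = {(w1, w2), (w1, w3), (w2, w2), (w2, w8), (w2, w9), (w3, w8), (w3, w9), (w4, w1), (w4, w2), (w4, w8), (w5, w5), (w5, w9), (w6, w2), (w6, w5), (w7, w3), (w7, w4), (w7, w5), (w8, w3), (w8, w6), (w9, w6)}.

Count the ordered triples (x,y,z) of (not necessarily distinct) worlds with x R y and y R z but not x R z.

30

Enumerating: (w1,w2,w8), (w1,w2,w9), (w1,w3,w8), (w1,w3,w9), (w2,w8,w3), (w2,w8,w6), (w2,w9,w6), (w3,w8,w3), (w3,w8,w6), (w3,w9,w6), (w4,w1,w3), (w4,w2,w9), … and 18 more.
Total: 30.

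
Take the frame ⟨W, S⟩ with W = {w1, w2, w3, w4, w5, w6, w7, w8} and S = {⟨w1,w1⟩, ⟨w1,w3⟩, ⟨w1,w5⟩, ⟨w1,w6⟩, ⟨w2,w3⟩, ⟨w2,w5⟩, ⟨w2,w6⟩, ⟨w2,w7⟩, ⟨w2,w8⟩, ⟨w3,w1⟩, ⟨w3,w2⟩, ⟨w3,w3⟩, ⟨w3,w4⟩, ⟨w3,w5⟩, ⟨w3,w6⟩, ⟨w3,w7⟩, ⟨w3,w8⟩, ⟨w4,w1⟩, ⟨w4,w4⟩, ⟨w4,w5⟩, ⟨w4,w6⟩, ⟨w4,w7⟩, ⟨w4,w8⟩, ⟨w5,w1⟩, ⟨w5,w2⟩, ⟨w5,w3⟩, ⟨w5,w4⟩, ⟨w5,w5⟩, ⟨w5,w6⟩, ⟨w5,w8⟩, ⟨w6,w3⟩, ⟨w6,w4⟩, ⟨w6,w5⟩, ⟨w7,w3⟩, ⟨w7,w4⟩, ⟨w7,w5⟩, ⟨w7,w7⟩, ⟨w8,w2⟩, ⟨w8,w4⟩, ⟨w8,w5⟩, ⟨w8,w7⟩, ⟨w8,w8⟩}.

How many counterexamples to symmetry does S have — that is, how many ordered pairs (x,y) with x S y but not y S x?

8

Enumerating: (w1,w6), (w2,w6), (w2,w7), (w3,w4), (w3,w8), (w4,w1), (w7,w5), (w8,w7).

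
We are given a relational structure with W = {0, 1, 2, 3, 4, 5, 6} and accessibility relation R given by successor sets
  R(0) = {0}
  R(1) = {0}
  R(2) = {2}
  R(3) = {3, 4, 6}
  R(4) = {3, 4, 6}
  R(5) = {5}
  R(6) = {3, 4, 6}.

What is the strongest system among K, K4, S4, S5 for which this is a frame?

Transitive (axiom 4): yes — every two-step R-path is closed by a direct edge.
Reflexive (axiom T): no — 1 is not related to itself.
Euclidean (axiom 5): yes — any two successors of a common world are R-related.
So F validates K, K4; S4 would additionally require R to be reflexive. The strongest is K4.

K4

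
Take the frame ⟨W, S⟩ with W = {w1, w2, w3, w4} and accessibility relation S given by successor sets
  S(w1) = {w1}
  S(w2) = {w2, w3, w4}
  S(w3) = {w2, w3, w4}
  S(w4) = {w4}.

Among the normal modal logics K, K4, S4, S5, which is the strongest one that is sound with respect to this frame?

S4

Transitive (axiom 4): yes — every two-step S-path is closed by a direct edge.
Reflexive (axiom T): yes — every world is S-related to itself.
Euclidean (axiom 5): no — w2 S w4 and w2 S w3, but not w4 S w3.
So F validates K, K4, S4; S5 would additionally require S to be Euclidean. The strongest is S4.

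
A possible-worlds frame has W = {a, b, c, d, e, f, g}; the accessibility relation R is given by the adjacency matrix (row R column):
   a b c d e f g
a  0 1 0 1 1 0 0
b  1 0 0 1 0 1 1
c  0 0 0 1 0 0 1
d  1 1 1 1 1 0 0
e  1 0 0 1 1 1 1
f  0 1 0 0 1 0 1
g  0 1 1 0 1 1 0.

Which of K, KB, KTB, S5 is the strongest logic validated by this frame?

KB

Symmetric (axiom B): yes — every pair in R has its reverse in R.
Reflexive (axiom T): no — a is not related to itself.
Euclidean (axiom 5): no — a R b and a R e, but not b R e.
So F validates K, KB; KTB would additionally require R to be reflexive. The strongest is KB.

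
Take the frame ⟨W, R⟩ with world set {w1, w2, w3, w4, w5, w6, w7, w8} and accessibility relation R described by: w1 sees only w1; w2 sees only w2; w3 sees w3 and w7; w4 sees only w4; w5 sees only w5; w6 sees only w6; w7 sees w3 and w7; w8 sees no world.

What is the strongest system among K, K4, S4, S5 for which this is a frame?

K4

Transitive (axiom 4): yes — every two-step R-path is closed by a direct edge.
Reflexive (axiom T): no — w8 is not related to itself.
Euclidean (axiom 5): yes — any two successors of a common world are R-related.
So F validates K, K4; S4 would additionally require R to be reflexive. The strongest is K4.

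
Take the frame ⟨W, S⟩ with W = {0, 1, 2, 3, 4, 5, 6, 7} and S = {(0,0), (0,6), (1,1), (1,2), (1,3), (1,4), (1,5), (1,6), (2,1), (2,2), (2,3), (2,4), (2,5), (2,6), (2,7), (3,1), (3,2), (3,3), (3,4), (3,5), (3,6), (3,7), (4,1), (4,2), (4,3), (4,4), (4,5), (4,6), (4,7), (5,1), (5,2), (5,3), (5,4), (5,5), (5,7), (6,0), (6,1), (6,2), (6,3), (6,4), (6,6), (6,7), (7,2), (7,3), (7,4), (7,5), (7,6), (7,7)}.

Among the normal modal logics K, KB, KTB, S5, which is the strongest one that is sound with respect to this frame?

KTB

Symmetric (axiom B): yes — every pair in S has its reverse in S.
Reflexive (axiom T): yes — every world is S-related to itself.
Euclidean (axiom 5): no — 1 S 5 and 1 S 6, but not 5 S 6.
So F validates K, KB, KTB; S5 would additionally require S to be Euclidean. The strongest is KTB.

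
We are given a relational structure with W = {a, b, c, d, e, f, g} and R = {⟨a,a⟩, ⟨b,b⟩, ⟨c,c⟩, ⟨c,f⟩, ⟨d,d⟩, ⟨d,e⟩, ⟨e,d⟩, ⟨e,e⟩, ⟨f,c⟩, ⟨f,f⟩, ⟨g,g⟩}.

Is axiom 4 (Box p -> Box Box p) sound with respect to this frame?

The schema 4 characterises exactly the transitive frames.
Transitive: yes — every two-step R-path is closed by a direct edge.

Yes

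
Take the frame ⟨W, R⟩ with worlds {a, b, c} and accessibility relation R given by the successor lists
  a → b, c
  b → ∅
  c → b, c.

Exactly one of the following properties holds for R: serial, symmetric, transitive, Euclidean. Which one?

Serial: no — b has no R-successor.
Symmetric: no — a R b but not b R a.
Transitive: yes — every two-step R-path is closed by a direct edge.
Euclidean: no — a R b and a R c, but not b R c.
Only transitive holds.

transitive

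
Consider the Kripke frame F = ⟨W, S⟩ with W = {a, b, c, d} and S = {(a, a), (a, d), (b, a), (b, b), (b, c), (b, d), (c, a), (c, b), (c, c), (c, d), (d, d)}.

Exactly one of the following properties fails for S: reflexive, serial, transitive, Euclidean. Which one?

Euclidean

Reflexive: yes — every world is S-related to itself.
Serial: yes — every world has a successor (e.g. a S a).
Transitive: yes — every two-step S-path is closed by a direct edge.
Euclidean: no — b S a and b S c, but not a S c.
Only Euclidean fails.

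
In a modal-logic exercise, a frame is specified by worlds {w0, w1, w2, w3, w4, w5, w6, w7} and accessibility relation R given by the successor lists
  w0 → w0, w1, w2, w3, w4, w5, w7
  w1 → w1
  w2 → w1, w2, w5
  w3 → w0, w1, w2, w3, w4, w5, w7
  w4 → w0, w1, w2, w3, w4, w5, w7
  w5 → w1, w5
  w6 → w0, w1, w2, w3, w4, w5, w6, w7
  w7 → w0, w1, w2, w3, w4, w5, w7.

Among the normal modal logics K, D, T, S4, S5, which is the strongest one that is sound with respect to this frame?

Serial (axiom D): yes — every world has a successor (e.g. w0 R w0).
Reflexive (axiom T): yes — every world is R-related to itself.
Transitive (axiom 4): yes — every two-step R-path is closed by a direct edge.
Euclidean (axiom 5): no — w0 R w1 and w0 R w2, but not w1 R w2.
So F validates K, D, T, S4; S5 would additionally require R to be Euclidean. The strongest is S4.

S4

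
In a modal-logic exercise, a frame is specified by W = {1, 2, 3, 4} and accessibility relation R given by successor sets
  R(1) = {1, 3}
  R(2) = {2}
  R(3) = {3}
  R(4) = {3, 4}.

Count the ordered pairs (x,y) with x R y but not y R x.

2

Enumerating: (1,3), (4,3).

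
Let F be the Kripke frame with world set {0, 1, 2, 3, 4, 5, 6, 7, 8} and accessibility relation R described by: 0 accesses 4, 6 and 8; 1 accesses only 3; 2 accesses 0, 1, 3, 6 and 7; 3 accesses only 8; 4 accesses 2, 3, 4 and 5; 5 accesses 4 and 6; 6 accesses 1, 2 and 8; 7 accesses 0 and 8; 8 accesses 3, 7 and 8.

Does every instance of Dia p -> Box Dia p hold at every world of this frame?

By correspondence theory, 5 is valid on a frame iff R is Euclidean.
Euclidean: no — 0 R 4 and 0 R 6, but not 4 R 6.

No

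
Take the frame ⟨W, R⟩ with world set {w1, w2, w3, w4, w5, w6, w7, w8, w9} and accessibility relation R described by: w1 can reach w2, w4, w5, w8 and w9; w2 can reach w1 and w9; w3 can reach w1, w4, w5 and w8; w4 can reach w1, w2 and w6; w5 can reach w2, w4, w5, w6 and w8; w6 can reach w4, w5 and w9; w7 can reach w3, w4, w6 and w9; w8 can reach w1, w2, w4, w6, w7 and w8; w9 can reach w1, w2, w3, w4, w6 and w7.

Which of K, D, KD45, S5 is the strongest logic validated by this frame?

D

Serial (axiom D): yes — every world has a successor (e.g. w1 R w2).
Euclidean (axiom 5): no — w1 R w2 and w1 R w4, but not w2 R w4.
Transitive (axiom 4): no — w1 R w4 and w4 R w6, but not w1 R w6.
Reflexive (axiom T): no — w1 is not related to itself.
So F validates K, D; KD45 would additionally require R to be Euclidean and transitive. The strongest is D.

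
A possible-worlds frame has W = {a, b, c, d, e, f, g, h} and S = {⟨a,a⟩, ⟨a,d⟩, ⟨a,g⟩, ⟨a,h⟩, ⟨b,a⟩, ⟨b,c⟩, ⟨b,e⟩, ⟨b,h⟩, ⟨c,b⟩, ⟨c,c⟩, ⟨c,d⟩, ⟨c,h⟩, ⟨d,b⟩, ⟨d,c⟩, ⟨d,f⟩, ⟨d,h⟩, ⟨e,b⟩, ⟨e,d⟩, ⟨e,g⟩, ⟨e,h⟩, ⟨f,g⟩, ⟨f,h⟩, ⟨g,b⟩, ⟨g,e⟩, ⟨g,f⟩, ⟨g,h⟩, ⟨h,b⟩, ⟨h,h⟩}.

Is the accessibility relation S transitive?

Transitive: no — a S d and d S b, but not a S b.

No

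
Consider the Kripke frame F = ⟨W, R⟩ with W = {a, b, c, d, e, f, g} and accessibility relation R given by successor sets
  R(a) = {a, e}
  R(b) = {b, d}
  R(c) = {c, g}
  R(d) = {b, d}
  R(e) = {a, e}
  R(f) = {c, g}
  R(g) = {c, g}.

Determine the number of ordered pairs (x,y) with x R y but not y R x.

2

Enumerating: (f,c), (f,g).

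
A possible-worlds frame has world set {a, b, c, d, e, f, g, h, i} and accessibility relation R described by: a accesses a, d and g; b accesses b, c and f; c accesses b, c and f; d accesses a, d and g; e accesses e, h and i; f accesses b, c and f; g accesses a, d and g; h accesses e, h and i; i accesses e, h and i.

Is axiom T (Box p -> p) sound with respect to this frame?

Yes

By correspondence theory, T is valid on a frame iff R is reflexive.
Reflexive: yes — every world is R-related to itself.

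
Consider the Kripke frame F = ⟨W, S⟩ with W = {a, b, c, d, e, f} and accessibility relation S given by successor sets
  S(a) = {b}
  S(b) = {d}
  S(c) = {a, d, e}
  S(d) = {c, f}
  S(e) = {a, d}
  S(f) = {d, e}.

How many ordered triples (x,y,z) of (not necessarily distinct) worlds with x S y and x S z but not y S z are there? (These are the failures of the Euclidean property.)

20

Enumerating: (a,b,b), (b,d,d), (c,a,a), (c,a,d), (c,a,e), (c,d,a), (c,d,d), (c,d,e), (c,e,e), (d,c,c), (d,c,f), (d,f,c), … and 8 more.
Total: 20.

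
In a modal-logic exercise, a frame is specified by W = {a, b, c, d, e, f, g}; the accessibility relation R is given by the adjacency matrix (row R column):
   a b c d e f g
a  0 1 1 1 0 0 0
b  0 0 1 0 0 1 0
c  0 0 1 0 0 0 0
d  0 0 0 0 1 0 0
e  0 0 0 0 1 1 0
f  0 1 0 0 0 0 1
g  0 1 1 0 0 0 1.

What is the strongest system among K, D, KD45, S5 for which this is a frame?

Serial (axiom D): yes — every world has a successor (e.g. a R b).
Euclidean (axiom 5): no — a R b and a R d, but not b R d.
Transitive (axiom 4): no — a R b and b R f, but not a R f.
Reflexive (axiom T): no — a is not related to itself.
So F validates K, D; KD45 would additionally require R to be Euclidean and transitive. The strongest is D.

D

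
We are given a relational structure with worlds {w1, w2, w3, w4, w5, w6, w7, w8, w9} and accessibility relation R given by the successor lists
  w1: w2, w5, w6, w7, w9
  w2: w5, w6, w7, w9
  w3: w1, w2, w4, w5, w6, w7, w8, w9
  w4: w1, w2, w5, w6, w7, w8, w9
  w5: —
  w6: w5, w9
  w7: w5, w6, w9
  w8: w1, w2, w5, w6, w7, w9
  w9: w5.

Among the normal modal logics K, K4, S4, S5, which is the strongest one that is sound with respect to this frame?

Transitive (axiom 4): yes — every two-step R-path is closed by a direct edge.
Reflexive (axiom T): no — w1 is not related to itself.
Euclidean (axiom 5): no — w1 R w5 and w1 R w2, but not w5 R w2.
So F validates K, K4; S4 would additionally require R to be reflexive. The strongest is K4.

K4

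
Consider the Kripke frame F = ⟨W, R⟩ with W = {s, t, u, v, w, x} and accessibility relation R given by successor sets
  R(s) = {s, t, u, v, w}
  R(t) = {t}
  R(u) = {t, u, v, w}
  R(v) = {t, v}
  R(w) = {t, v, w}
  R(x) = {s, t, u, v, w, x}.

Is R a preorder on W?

Reflexive: yes — every world is R-related to itself.
Transitive: yes — every two-step R-path is closed by a direct edge.
So R is a preorder.

Yes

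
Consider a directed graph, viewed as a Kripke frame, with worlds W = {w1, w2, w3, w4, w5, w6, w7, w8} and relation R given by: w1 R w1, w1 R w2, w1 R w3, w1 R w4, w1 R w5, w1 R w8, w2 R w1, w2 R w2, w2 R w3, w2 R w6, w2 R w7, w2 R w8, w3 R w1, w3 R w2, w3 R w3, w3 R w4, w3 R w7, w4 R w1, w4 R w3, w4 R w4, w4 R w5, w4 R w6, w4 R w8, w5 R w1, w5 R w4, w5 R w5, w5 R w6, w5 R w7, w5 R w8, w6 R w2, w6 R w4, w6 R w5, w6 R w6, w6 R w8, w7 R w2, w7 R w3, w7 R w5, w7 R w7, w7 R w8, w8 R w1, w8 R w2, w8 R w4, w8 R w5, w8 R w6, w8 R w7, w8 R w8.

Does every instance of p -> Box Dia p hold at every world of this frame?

The schema B characterises exactly the symmetric frames.
Symmetric: yes — every pair in R has its reverse in R.

Yes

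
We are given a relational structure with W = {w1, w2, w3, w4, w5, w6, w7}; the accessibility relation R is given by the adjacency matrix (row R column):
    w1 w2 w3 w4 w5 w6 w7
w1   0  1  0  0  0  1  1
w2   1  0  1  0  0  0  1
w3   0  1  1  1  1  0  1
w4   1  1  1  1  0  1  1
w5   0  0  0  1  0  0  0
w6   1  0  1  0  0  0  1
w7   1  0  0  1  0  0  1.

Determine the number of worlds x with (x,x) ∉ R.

Enumerating: w1, w2, w5, w6.

4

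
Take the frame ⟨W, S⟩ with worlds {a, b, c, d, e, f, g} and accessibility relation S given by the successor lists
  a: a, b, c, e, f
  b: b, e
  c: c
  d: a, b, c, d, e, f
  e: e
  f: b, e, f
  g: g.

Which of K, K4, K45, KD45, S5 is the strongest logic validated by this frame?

K4

Transitive (axiom 4): yes — every two-step S-path is closed by a direct edge.
Euclidean (axiom 5): no — a S b and a S c, but not b S c.
Serial (axiom D): yes — every world has a successor (e.g. a S a).
Reflexive (axiom T): yes — every world is S-related to itself.
So F validates K, K4; K45 would additionally require S to be Euclidean. The strongest is K4.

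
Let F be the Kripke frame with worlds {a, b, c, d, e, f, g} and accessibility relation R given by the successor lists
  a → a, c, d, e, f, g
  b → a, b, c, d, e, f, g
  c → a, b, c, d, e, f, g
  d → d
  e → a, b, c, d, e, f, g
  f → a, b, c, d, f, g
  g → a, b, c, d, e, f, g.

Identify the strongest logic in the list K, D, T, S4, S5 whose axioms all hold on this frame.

Serial (axiom D): yes — every world has a successor (e.g. a R a).
Reflexive (axiom T): yes — every world is R-related to itself.
Transitive (axiom 4): no — a R c and c R b, but not a R b.
Euclidean (axiom 5): no — a R d and a R c, but not d R c.
So F validates K, D, T; S4 would additionally require R to be transitive. The strongest is T.

T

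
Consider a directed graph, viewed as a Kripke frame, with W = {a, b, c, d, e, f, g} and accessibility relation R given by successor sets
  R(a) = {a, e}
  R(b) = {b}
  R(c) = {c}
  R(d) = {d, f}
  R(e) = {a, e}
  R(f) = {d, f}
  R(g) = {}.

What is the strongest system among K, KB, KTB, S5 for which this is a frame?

KB

Symmetric (axiom B): yes — every pair in R has its reverse in R.
Reflexive (axiom T): no — g is not related to itself.
Euclidean (axiom 5): yes — any two successors of a common world are R-related.
So F validates K, KB; KTB would additionally require R to be reflexive. The strongest is KB.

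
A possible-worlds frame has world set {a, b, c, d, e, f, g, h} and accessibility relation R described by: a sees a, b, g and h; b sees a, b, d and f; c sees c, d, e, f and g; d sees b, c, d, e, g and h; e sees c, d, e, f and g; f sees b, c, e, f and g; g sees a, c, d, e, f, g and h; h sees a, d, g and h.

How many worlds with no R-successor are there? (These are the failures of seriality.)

0

R is serial; there are no such worlds.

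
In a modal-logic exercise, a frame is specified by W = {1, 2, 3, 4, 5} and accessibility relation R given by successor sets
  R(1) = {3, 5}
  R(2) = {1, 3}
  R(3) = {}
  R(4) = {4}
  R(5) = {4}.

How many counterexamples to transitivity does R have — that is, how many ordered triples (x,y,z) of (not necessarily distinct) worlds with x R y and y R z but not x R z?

2

Enumerating: (1,5,4), (2,1,5).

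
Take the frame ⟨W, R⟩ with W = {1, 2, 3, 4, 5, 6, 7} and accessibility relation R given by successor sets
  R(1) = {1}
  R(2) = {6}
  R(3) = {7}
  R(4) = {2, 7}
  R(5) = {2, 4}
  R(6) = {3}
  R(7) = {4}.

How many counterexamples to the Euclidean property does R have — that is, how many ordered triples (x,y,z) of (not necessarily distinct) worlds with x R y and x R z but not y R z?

11

Enumerating: (2,6,6), (3,7,7), (4,2,2), (4,2,7), (4,7,2), (4,7,7), (5,2,2), (5,2,4), (5,4,4), (6,3,3), (7,4,4).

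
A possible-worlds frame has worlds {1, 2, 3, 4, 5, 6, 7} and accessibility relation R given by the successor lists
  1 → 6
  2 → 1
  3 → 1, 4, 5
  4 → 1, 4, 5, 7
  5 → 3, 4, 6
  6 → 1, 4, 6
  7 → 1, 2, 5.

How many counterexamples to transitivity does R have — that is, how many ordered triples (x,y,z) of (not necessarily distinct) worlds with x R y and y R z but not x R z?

Enumerating: (1,6,1), (1,6,4), (2,1,6), (3,1,6), (3,4,7), (3,5,3), (3,5,6), (4,1,6), (4,5,3), (4,5,6), (4,7,2), (5,3,1), … and 11 more.
Total: 23.

23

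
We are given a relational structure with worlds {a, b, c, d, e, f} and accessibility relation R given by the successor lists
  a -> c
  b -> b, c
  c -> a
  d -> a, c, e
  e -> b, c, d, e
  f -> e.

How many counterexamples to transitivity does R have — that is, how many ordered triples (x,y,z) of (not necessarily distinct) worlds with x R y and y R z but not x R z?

Enumerating: (a,c,a), (b,c,a), (c,a,c), (d,e,b), (d,e,d), (e,c,a), (e,d,a), (f,e,b), (f,e,c), (f,e,d).

10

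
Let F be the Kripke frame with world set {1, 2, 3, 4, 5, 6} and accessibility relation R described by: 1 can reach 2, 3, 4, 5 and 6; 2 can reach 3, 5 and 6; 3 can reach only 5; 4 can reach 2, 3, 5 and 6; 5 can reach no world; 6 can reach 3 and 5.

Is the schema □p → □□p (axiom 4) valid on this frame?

By correspondence theory, 4 is valid on a frame iff R is transitive.
Transitive: yes — every two-step R-path is closed by a direct edge.

Yes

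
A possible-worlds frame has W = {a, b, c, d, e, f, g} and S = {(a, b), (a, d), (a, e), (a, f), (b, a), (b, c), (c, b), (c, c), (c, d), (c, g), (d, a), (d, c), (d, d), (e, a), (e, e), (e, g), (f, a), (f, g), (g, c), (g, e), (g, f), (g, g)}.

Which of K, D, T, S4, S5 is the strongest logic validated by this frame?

Serial (axiom D): yes — every world has a successor (e.g. a S b).
Reflexive (axiom T): no — a is not related to itself.
Transitive (axiom 4): no — a S b and b S c, but not a S c.
Euclidean (axiom 5): no — a S b and a S d, but not b S d.
So F validates K, D; T would additionally require S to be reflexive. The strongest is D.

D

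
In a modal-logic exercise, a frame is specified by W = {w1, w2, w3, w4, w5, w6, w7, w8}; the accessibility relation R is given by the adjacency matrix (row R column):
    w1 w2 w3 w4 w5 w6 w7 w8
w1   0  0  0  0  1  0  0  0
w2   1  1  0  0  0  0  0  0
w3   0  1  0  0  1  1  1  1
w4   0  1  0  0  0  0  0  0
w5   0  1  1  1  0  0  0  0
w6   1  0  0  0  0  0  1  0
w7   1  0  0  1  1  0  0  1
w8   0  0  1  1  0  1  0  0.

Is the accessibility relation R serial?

Serial: yes — every world has a successor (e.g. w1 R w5).

Yes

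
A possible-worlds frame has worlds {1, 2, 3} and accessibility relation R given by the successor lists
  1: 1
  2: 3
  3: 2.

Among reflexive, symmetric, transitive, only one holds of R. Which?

Reflexive: no — 2 is not related to itself.
Symmetric: yes — every pair in R has its reverse in R.
Transitive: no — 2 R 3 and 3 R 2, but not 2 R 2.
Only symmetric holds.

symmetric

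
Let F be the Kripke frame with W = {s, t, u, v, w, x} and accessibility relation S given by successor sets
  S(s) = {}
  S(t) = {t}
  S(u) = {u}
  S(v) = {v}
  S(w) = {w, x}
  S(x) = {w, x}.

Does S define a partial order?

Reflexive: no — s is not related to itself.
Transitive: yes — every two-step S-path is closed by a direct edge.
Antisymmetric: no — w S x and x S w with w ≠ x.
So S is not a partial order.

No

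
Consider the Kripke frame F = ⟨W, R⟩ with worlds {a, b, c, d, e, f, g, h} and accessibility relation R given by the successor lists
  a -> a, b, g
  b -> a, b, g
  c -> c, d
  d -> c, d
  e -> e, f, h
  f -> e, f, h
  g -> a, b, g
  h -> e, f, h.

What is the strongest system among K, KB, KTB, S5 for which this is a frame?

S5

Symmetric (axiom B): yes — every pair in R has its reverse in R.
Reflexive (axiom T): yes — every world is R-related to itself.
Euclidean (axiom 5): yes — any two successors of a common world are R-related.
So F validates K, KB, KTB, S5. The strongest is S5.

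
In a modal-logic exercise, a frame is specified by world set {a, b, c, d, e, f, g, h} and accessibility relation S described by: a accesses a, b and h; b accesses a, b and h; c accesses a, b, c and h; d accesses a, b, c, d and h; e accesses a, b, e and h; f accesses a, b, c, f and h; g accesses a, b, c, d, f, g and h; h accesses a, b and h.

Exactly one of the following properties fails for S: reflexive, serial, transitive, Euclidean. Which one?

Reflexive: yes — every world is S-related to itself.
Serial: yes — every world has a successor (e.g. a S a).
Transitive: yes — every two-step S-path is closed by a direct edge.
Euclidean: no — d S a and d S c, but not a S c.
Only Euclidean fails.

Euclidean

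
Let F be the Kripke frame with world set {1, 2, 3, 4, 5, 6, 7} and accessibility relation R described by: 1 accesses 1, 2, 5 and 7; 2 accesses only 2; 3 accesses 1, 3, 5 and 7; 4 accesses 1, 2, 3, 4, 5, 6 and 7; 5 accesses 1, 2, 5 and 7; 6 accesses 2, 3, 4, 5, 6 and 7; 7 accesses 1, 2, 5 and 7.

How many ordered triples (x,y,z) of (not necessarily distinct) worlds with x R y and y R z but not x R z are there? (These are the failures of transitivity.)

Enumerating: (3,1,2), (3,5,2), (3,7,2), (6,3,1), (6,4,1), (6,5,1), (6,7,1).

7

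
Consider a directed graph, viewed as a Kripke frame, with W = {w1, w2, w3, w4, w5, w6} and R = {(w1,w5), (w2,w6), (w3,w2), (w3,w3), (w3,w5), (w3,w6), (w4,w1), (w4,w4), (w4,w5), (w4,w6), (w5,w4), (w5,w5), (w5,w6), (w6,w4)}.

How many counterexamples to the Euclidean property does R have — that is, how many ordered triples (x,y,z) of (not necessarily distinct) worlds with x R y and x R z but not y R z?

Enumerating: (w2,w6,w6), (w3,w2,w2), (w3,w2,w3), (w3,w2,w5), (w3,w5,w2), (w3,w5,w3), (w3,w6,w2), (w3,w6,w3), (w3,w6,w5), (w3,w6,w6), (w4,w1,w1), (w4,w1,w4), … and 7 more.
Total: 19.

19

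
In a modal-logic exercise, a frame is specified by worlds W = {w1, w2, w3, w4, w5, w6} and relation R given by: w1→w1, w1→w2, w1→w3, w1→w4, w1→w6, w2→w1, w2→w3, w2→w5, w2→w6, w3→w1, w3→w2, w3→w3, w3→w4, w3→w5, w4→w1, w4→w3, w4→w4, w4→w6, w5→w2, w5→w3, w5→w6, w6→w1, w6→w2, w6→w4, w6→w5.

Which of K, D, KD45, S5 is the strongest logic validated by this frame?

Serial (axiom D): yes — every world has a successor (e.g. w1 R w1).
Euclidean (axiom 5): no — w1 R w2 and w1 R w4, but not w2 R w4.
Transitive (axiom 4): no — w1 R w2 and w2 R w5, but not w1 R w5.
Reflexive (axiom T): no — w2 is not related to itself.
So F validates K, D; KD45 would additionally require R to be Euclidean and transitive. The strongest is D.

D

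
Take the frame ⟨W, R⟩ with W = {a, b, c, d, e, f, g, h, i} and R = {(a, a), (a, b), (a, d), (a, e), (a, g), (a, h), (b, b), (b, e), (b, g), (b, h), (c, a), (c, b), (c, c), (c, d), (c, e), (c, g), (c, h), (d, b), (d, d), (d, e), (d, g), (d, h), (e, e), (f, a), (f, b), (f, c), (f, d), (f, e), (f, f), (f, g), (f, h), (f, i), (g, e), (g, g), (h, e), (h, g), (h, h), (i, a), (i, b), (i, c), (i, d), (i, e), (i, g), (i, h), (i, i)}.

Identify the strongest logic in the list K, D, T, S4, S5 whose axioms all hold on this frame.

S4

Serial (axiom D): yes — every world has a successor (e.g. a R a).
Reflexive (axiom T): yes — every world is R-related to itself.
Transitive (axiom 4): yes — every two-step R-path is closed by a direct edge.
Euclidean (axiom 5): no — a R b and a R d, but not b R d.
So F validates K, D, T, S4; S5 would additionally require R to be Euclidean. The strongest is S4.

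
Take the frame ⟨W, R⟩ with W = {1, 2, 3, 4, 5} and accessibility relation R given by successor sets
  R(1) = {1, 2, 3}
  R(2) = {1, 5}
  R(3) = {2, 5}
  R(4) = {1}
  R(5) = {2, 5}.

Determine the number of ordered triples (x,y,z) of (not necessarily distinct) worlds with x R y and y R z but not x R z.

9

Enumerating: (1,2,5), (1,3,5), (2,1,2), (2,1,3), (2,5,2), (3,2,1), (4,1,2), (4,1,3), (5,2,1).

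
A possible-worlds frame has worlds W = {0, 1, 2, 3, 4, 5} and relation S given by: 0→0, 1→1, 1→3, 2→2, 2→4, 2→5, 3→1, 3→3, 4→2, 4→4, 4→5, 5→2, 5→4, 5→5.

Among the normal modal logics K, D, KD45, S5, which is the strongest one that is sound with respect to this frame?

S5

Serial (axiom D): yes — every world has a successor (e.g. 0 S 0).
Euclidean (axiom 5): yes — any two successors of a common world are S-related.
Transitive (axiom 4): yes — every two-step S-path is closed by a direct edge.
Reflexive (axiom T): yes — every world is S-related to itself.
So F validates K, D, KD45, S5. The strongest is S5.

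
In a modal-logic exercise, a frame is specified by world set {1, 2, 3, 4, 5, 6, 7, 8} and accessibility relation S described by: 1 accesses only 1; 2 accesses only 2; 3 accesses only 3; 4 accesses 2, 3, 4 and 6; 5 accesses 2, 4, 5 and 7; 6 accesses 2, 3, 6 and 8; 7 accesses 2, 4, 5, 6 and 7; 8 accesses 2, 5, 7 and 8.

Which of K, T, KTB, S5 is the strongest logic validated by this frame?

T

Reflexive (axiom T): yes — every world is S-related to itself.
Symmetric (axiom B): no — 4 S 2 but not 2 S 4.
Euclidean (axiom 5): no — 4 S 2 and 4 S 3, but not 2 S 3.
So F validates K, T; KTB would additionally require S to be symmetric. The strongest is T.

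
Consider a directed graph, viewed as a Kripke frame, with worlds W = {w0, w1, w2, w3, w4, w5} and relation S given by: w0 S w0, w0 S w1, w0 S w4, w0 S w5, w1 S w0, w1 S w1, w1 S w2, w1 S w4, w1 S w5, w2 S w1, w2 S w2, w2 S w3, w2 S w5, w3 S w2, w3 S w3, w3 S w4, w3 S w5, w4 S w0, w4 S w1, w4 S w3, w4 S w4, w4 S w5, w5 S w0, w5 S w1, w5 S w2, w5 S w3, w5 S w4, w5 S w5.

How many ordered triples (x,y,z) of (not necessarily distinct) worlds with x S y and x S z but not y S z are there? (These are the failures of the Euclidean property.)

Enumerating: (w1,w0,w2), (w1,w2,w0), (w1,w2,w4), (w1,w4,w2), (w2,w1,w3), (w2,w3,w1), (w3,w2,w4), (w3,w4,w2), (w4,w0,w3), (w4,w1,w3), (w4,w3,w0), (w4,w3,w1), … and 8 more.
Total: 20.

20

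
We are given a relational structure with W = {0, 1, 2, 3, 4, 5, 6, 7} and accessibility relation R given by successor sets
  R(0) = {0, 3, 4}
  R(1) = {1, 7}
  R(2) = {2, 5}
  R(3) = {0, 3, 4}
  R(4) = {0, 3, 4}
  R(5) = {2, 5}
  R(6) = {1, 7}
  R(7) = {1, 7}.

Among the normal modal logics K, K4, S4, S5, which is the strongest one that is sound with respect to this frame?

Transitive (axiom 4): yes — every two-step R-path is closed by a direct edge.
Reflexive (axiom T): no — 6 is not related to itself.
Euclidean (axiom 5): yes — any two successors of a common world are R-related.
So F validates K, K4; S4 would additionally require R to be reflexive. The strongest is K4.

K4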